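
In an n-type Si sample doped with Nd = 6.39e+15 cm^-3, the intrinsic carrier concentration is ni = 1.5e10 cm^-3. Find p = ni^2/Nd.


Step 1: Since Nd >> ni, n ≈ Nd = 6.39e+15 cm^-3
Step 2: p = ni^2 / n = (1.5e10)^2 / 6.39e+15
Step 3: p = 2.25e20 / 6.39e+15 = 3.52e+04 cm^-3

3.52e+04


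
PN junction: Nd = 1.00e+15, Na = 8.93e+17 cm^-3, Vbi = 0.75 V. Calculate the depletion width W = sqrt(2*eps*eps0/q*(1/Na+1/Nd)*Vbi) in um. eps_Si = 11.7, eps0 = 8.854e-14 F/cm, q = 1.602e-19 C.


Step 1: 1/Na + 1/Nd = 1/8.93e+17 + 1/1.00e+15 = 1.00112e-15
Step 2: 2*eps*eps0/q = 2*11.7*8.854e-14/1.602e-19 = 1.293281e+07
Step 3: W^2 = 1.293281e+07 * 1.00112e-15 * 0.75 = 9.71047e-09
Step 4: W = sqrt(9.71047e-09) = 9.854e-05 cm = 0.9854 um

0.9854


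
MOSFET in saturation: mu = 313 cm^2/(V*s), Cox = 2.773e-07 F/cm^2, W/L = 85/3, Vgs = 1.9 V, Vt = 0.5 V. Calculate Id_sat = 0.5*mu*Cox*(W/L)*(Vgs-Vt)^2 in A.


Step 1: Overdrive voltage Vov = Vgs - Vt = 1.9 - 0.5 = 1.4 V
Step 2: W/L = 85/3 = 28.3333
Step 3: Id = 0.5 * 313 * 2.773e-07 * 28.3333 * 1.4^2
Step 4: Id = 2.41e-03 A

2.41e-03


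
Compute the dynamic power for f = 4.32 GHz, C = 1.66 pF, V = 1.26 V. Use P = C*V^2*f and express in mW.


Step 1: V^2 = 1.26^2 = 1.5876 V^2
Step 2: P = C*V^2*f = 1.66e-12 F * 1.5876 * 4.32e9 Hz
Step 3: P = 1.138499712e-02 W
Step 4: P = 11.385 mW

11.385


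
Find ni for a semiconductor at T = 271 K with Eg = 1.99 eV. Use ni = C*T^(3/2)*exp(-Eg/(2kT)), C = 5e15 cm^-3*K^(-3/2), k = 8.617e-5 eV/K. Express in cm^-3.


Step 1: Compute kT = 8.617e-5 * 271 = 0.02335207 eV
Step 2: Exponent = -Eg/(2kT) = -1.99/(2*0.02335207) = -42.60864
Step 3: T^(3/2) = 271^1.5 = 4461.22
Step 4: ni = 5e15 * 4461.22 * exp(-42.60864) = 6.98e+00 cm^-3

6.98e+00


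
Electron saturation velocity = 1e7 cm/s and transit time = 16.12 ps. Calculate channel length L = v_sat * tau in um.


Step 1: tau in seconds = 16.12 ps * 1e-12 = 1.6120e-11 s
Step 2: L = v_sat * tau = 1e7 * 1.6120e-11 = 1.6120e-04 cm
Step 3: L in um = 1.6120e-04 * 1e4 = 1.612 um

1.612


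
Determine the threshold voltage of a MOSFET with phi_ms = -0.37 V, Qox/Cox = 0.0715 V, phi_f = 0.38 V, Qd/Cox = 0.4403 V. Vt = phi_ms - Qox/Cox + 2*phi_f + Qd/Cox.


Step 1: Vt = phi_ms - Qox/Cox + 2*phi_f + Qd/Cox
Step 2: Vt = -0.37 - 0.0715 + 2*0.38 + 0.4403
Step 3: Vt = -0.37 - 0.0715 + 0.76 + 0.4403
Step 4: Vt = 0.7588 V

0.7588


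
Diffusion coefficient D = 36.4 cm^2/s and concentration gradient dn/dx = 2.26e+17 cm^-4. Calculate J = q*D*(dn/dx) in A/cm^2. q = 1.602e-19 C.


Step 1: J = q * D * (dn/dx)
Step 2: J = 1.602e-19 * 36.4 * 2.26e+17
Step 3: J = 1.32e+00 A/cm^2

1.32e+00


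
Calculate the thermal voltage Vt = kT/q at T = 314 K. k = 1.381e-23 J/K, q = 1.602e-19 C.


Step 1: kT = 1.381e-23 * 314 = 4.33634e-21 J
Step 2: Vt = kT/q = 4.33634e-21 / 1.602e-19
Step 3: Vt = 0.02707 V

0.02707


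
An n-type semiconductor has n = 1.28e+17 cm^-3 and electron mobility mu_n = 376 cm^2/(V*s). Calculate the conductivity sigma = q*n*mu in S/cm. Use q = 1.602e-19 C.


Step 1: sigma = q * n * mu
Step 2: sigma = 1.602e-19 * 1.28e+17 * 376
Step 3: sigma = 7.710e+00 S/cm

7.710e+00


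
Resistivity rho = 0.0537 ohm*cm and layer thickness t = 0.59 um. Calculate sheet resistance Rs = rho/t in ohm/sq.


Step 1: Convert thickness to cm: t = 0.59 um = 5.9000e-05 cm
Step 2: Rs = rho / t = 0.0537 / 5.9000e-05
Step 3: Rs = 910.2 ohm/sq

910.2


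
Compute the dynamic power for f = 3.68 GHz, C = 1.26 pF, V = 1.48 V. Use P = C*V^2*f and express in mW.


Step 1: V^2 = 1.48^2 = 2.1904 V^2
Step 2: P = C*V^2*f = 1.26e-12 F * 2.1904 * 3.68e9 Hz
Step 3: P = 1.015644672e-02 W
Step 4: P = 10.156 mW

10.156


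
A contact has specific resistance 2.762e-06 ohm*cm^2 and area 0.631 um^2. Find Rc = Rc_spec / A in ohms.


Step 1: Convert area to cm^2: 0.631 um^2 = 6.3100e-09 cm^2
Step 2: Rc = Rc_spec / A = 2.762e-06 / 6.3100e-09
Step 3: Rc = 4.38e+02 ohms

4.38e+02


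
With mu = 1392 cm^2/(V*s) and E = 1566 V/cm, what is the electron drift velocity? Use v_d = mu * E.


Step 1: v_d = mu * E
Step 2: v_d = 1392 * 1566 = 2179872
Step 3: v_d = 2.18e+06 cm/s

2.18e+06


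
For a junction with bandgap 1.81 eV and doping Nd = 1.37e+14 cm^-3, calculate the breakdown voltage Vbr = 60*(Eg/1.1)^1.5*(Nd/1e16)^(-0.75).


Step 1: Eg/1.1 = 1.81/1.1 = 1.645455
Step 2: (Eg/1.1)^1.5 = 1.645455^1.5 = 2.110712
Step 3: (Nd/1e16)^(-0.75) = (0.0137)^(-0.75) = 24.972359
Step 4: Vbr = 60 * 2.110712 * 24.972359 = 3162.6 V

3162.6


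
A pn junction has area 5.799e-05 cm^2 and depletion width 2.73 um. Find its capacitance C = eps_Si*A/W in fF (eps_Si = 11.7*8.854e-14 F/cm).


Step 1: eps_Si = 11.7 * 8.854e-14 = 1.035918e-12 F/cm
Step 2: W in cm = 2.73 * 1e-4 = 2.73e-04 cm
Step 3: C = 1.035918e-12 * 5.799e-05 / 2.73e-04 = 2.200472e-13 F
Step 4: C = 220.05 fF

220.05


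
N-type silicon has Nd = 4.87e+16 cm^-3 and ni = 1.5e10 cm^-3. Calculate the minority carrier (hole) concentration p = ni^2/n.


Step 1: Since Nd >> ni, n ≈ Nd = 4.87e+16 cm^-3
Step 2: p = ni^2 / n = (1.5e10)^2 / 4.87e+16
Step 3: p = 2.25e20 / 4.87e+16 = 4.62e+03 cm^-3

4.62e+03


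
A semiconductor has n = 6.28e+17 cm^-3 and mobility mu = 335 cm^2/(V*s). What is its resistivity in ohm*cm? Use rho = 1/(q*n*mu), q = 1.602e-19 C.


Step 1: sigma = q * n * mu = 1.602e-19 * 6.28e+17 * 335 = 3.37029e+01 S/cm
Step 2: rho = 1 / sigma = 1 / 3.37029e+01 = 0.02967 ohm*cm

0.02967


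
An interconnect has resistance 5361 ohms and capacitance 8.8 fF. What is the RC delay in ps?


Step 1: tau = R * C
Step 2: tau = 5361 * 8.8 fF = 5361 * 8.8e-15 F
Step 3: tau = 4.71768e-11 s = 47.1768 ps

47.1768


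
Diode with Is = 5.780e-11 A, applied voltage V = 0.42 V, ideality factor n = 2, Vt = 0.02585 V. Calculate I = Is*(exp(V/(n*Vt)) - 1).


Step 1: V/(n*Vt) = 0.42/(2*0.02585) = 8.1238
Step 2: exp(8.1238) = 3.3738e+03
Step 3: I = 5.780e-11 * (3.3738e+03 - 1) = 1.95e-07 A

1.95e-07


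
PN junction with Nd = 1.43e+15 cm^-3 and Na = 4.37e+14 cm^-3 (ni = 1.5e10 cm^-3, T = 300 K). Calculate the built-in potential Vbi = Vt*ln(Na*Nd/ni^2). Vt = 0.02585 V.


Step 1: Compute Na*Nd/ni^2 = 4.37e+14 * 1.43e+15 / (1.5e10)^2 = 2.7774e+09
Step 2: ln(2.7774e+09) = 21.7448
Step 3: Vbi = 0.02585 * 21.7448 = 0.562 V

0.562


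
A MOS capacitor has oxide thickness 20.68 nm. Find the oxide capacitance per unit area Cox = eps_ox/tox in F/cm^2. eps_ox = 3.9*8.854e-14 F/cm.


Step 1: eps_ox = 3.9 * 8.854e-14 = 3.45306e-13 F/cm
Step 2: tox in cm = 20.68 nm * 1e-7 = 2.0680e-06 cm
Step 3: Cox = 3.45306e-13 / 2.0680e-06 = 1.67e-07 F/cm^2

1.67e-07


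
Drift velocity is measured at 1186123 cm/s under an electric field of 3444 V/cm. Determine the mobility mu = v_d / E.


Step 1: mu = v_d / E
Step 2: mu = 1186123 / 3444
Step 3: mu = 344.4 cm^2/(V*s)

344.4


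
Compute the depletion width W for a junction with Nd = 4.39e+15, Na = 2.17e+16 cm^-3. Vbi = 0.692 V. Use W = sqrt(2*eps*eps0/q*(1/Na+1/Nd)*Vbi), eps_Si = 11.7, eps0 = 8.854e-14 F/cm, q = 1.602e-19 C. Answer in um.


Step 1: 1/Na + 1/Nd = 1/2.17e+16 + 1/4.39e+15 = 2.73873e-16
Step 2: 2*eps*eps0/q = 2*11.7*8.854e-14/1.602e-19 = 1.293281e+07
Step 3: W^2 = 1.293281e+07 * 2.73873e-16 * 0.692 = 2.45103e-09
Step 4: W = sqrt(2.45103e-09) = 4.951e-05 cm = 0.4951 um

0.4951


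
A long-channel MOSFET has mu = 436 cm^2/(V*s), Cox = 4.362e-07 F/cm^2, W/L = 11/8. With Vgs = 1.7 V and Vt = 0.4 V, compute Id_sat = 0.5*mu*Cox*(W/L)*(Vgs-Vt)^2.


Step 1: Overdrive voltage Vov = Vgs - Vt = 1.7 - 0.4 = 1.3 V
Step 2: W/L = 11/8 = 1.375
Step 3: Id = 0.5 * 436 * 4.362e-07 * 1.375 * 1.3^2
Step 4: Id = 2.21e-04 A

2.21e-04


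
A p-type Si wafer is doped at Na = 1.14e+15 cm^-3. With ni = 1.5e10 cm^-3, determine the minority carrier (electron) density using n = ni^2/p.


Step 1: Majority hole concentration p ≈ Na = 1.14e+15 cm^-3
Step 2: n = ni^2 / Na = (1.5e10)^2 / 1.14e+15
Step 3: n = 1.97e+05 cm^-3

1.97e+05


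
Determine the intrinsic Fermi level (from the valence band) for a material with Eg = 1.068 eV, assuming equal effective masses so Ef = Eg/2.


Step 1: For an intrinsic semiconductor, the Fermi level sits at midgap.
Step 2: Ef = Eg / 2 = 1.068 / 2 = 0.534 eV

0.534


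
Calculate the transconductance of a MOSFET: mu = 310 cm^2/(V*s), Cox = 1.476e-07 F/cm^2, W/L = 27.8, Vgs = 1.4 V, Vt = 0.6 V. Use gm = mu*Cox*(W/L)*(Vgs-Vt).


Step 1: Vov = Vgs - Vt = 1.4 - 0.6 = 0.8 V
Step 2: gm = mu * Cox * (W/L) * Vov
Step 3: gm = 310 * 1.476e-07 * 27.8 * 0.8 = 1.02e-03 S

1.02e-03


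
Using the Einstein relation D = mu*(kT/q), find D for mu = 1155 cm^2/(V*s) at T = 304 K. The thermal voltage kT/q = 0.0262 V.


Step 1: D = mu * (kT/q)
Step 2: D = 1155 * 0.0262
Step 3: D = 30.26 cm^2/s

30.26


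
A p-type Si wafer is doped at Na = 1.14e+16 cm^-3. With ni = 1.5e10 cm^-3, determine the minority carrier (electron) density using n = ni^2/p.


Step 1: Majority hole concentration p ≈ Na = 1.14e+16 cm^-3
Step 2: n = ni^2 / Na = (1.5e10)^2 / 1.14e+16
Step 3: n = 1.97e+04 cm^-3

1.97e+04


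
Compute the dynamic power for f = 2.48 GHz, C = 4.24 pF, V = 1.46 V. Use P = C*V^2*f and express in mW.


Step 1: V^2 = 1.46^2 = 2.1316 V^2
Step 2: P = C*V^2*f = 4.24e-12 F * 2.1316 * 2.48e9 Hz
Step 3: P = 2.241420032e-02 W
Step 4: P = 22.414 mW

22.414


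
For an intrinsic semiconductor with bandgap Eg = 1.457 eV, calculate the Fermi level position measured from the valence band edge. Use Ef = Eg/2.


Step 1: For an intrinsic semiconductor, the Fermi level sits at midgap.
Step 2: Ef = Eg / 2 = 1.457 / 2 = 0.7285 eV

0.7285


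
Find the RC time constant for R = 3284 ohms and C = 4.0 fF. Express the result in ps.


Step 1: tau = R * C
Step 2: tau = 3284 * 4.0 fF = 3284 * 4.0e-15 F
Step 3: tau = 1.3136e-11 s = 13.136 ps

13.136


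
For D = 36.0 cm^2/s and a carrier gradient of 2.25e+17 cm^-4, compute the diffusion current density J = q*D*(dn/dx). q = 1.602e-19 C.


Step 1: J = q * D * (dn/dx)
Step 2: J = 1.602e-19 * 36.0 * 2.25e+17
Step 3: J = 1.30e+00 A/cm^2

1.30e+00


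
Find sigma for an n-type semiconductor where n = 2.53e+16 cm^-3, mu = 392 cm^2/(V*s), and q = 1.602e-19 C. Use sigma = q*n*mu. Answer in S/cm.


Step 1: sigma = q * n * mu
Step 2: sigma = 1.602e-19 * 2.53e+16 * 392
Step 3: sigma = 1.589e+00 S/cm

1.589e+00


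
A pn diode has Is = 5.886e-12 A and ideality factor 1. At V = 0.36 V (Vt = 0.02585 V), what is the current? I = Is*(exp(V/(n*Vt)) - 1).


Step 1: V/(n*Vt) = 0.36/(1*0.02585) = 13.9265
Step 2: exp(13.9265) = 1.1174e+06
Step 3: I = 5.886e-12 * (1.1174e+06 - 1) = 6.58e-06 A

6.58e-06


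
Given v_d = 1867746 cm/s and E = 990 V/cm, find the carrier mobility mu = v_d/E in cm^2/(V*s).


Step 1: mu = v_d / E
Step 2: mu = 1867746 / 990
Step 3: mu = 1886.61 cm^2/(V*s)

1886.61


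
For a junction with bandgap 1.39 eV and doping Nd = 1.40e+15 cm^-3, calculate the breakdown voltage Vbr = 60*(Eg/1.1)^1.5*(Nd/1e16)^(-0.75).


Step 1: Eg/1.1 = 1.39/1.1 = 1.263636
Step 2: (Eg/1.1)^1.5 = 1.263636^1.5 = 1.420473
Step 3: (Nd/1e16)^(-0.75) = (0.14)^(-0.75) = 4.369221
Step 4: Vbr = 60 * 1.420473 * 4.369221 = 372.4 V

372.4


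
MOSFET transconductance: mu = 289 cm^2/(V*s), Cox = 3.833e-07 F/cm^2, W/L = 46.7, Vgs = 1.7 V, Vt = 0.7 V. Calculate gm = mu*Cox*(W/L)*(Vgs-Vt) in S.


Step 1: Vov = Vgs - Vt = 1.7 - 0.7 = 1.0 V
Step 2: gm = mu * Cox * (W/L) * Vov
Step 3: gm = 289 * 3.833e-07 * 46.7 * 1.0 = 5.17e-03 S

5.17e-03


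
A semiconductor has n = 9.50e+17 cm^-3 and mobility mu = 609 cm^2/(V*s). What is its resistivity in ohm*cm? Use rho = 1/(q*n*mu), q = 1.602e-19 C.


Step 1: sigma = q * n * mu = 1.602e-19 * 9.50e+17 * 609 = 9.26837e+01 S/cm
Step 2: rho = 1 / sigma = 1 / 9.26837e+01 = 0.01079 ohm*cm

0.01079


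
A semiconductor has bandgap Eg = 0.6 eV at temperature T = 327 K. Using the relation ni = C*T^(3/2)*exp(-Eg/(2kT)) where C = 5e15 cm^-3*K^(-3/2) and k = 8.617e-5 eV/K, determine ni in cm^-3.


Step 1: Compute kT = 8.617e-5 * 327 = 0.02817759 eV
Step 2: Exponent = -Eg/(2kT) = -0.6/(2*0.02817759) = -10.64676
Step 3: T^(3/2) = 327^1.5 = 5913.19
Step 4: ni = 5e15 * 5913.19 * exp(-10.64676) = 7.03e+14 cm^-3

7.03e+14


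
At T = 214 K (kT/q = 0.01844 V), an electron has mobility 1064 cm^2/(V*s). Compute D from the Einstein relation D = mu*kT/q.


Step 1: D = mu * (kT/q)
Step 2: D = 1064 * 0.01844
Step 3: D = 19.62 cm^2/s

19.62


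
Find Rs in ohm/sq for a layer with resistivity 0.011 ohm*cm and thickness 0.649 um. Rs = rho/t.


Step 1: Convert thickness to cm: t = 0.649 um = 6.4900e-05 cm
Step 2: Rs = rho / t = 0.011 / 6.4900e-05
Step 3: Rs = 169.5 ohm/sq

169.5


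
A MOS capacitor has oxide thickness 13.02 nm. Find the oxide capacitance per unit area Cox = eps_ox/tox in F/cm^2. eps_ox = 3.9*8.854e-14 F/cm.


Step 1: eps_ox = 3.9 * 8.854e-14 = 3.45306e-13 F/cm
Step 2: tox in cm = 13.02 nm * 1e-7 = 1.3020e-06 cm
Step 3: Cox = 3.45306e-13 / 1.3020e-06 = 2.65e-07 F/cm^2

2.65e-07


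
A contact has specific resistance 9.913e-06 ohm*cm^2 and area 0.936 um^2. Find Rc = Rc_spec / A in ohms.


Step 1: Convert area to cm^2: 0.936 um^2 = 9.3600e-09 cm^2
Step 2: Rc = Rc_spec / A = 9.913e-06 / 9.3600e-09
Step 3: Rc = 1.06e+03 ohms

1.06e+03


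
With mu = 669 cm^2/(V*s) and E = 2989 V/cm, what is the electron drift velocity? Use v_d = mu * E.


Step 1: v_d = mu * E
Step 2: v_d = 669 * 2989 = 1999641
Step 3: v_d = 2.00e+06 cm/s

2.00e+06


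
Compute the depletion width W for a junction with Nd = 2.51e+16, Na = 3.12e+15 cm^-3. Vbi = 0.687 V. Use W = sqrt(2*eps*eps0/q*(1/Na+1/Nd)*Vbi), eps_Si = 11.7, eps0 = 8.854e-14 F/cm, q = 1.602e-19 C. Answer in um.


Step 1: 1/Na + 1/Nd = 1/3.12e+15 + 1/2.51e+16 = 3.60353e-16
Step 2: 2*eps*eps0/q = 2*11.7*8.854e-14/1.602e-19 = 1.293281e+07
Step 3: W^2 = 1.293281e+07 * 3.60353e-16 * 0.687 = 3.20168e-09
Step 4: W = sqrt(3.20168e-09) = 5.658e-05 cm = 0.5658 um

0.5658


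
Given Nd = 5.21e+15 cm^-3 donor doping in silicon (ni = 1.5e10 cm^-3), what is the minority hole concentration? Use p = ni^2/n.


Step 1: Since Nd >> ni, n ≈ Nd = 5.21e+15 cm^-3
Step 2: p = ni^2 / n = (1.5e10)^2 / 5.21e+15
Step 3: p = 2.25e20 / 5.21e+15 = 4.32e+04 cm^-3

4.32e+04


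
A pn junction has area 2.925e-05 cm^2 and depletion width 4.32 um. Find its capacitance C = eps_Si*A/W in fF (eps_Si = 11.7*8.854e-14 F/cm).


Step 1: eps_Si = 11.7 * 8.854e-14 = 1.035918e-12 F/cm
Step 2: W in cm = 4.32 * 1e-4 = 4.32e-04 cm
Step 3: C = 1.035918e-12 * 2.925e-05 / 4.32e-04 = 7.014028e-14 F
Step 4: C = 70.14 fF

70.14


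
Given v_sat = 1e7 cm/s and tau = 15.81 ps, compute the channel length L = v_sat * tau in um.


Step 1: tau in seconds = 15.81 ps * 1e-12 = 1.5810e-11 s
Step 2: L = v_sat * tau = 1e7 * 1.5810e-11 = 1.5810e-04 cm
Step 3: L in um = 1.5810e-04 * 1e4 = 1.581 um

1.581


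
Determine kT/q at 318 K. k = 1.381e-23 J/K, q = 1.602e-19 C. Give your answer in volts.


Step 1: kT = 1.381e-23 * 318 = 4.39158e-21 J
Step 2: Vt = kT/q = 4.39158e-21 / 1.602e-19
Step 3: Vt = 0.02741 V

0.02741


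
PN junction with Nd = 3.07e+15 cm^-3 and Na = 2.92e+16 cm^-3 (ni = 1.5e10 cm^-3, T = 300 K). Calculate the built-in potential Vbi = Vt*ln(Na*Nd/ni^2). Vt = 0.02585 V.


Step 1: Compute Na*Nd/ni^2 = 2.92e+16 * 3.07e+15 / (1.5e10)^2 = 3.9842e+11
Step 2: ln(3.9842e+11) = 26.7108
Step 3: Vbi = 0.02585 * 26.7108 = 0.69 V

0.69


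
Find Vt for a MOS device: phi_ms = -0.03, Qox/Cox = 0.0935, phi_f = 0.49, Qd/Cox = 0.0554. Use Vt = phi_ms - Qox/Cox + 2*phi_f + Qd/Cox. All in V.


Step 1: Vt = phi_ms - Qox/Cox + 2*phi_f + Qd/Cox
Step 2: Vt = -0.03 - 0.0935 + 2*0.49 + 0.0554
Step 3: Vt = -0.03 - 0.0935 + 0.98 + 0.0554
Step 4: Vt = 0.9119 V

0.9119


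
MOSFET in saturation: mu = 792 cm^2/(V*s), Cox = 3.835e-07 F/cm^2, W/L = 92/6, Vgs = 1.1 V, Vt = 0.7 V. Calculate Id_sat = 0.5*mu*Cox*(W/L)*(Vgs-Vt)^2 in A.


Step 1: Overdrive voltage Vov = Vgs - Vt = 1.1 - 0.7 = 0.4 V
Step 2: W/L = 92/6 = 15.3333
Step 3: Id = 0.5 * 792 * 3.835e-07 * 15.3333 * 0.4^2
Step 4: Id = 3.73e-04 A

3.73e-04


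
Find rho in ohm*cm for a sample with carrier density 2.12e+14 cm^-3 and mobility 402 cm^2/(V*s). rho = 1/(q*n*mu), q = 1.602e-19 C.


Step 1: sigma = q * n * mu = 1.602e-19 * 2.12e+14 * 402 = 1.36529e-02 S/cm
Step 2: rho = 1 / sigma = 1 / 1.36529e-02 = 73.24 ohm*cm

73.24


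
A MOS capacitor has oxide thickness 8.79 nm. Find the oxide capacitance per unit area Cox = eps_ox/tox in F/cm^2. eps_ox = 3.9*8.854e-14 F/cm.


Step 1: eps_ox = 3.9 * 8.854e-14 = 3.45306e-13 F/cm
Step 2: tox in cm = 8.79 nm * 1e-7 = 8.7900e-07 cm
Step 3: Cox = 3.45306e-13 / 8.7900e-07 = 3.93e-07 F/cm^2

3.93e-07


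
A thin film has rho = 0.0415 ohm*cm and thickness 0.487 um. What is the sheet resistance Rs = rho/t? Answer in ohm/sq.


Step 1: Convert thickness to cm: t = 0.487 um = 4.8700e-05 cm
Step 2: Rs = rho / t = 0.0415 / 4.8700e-05
Step 3: Rs = 852.2 ohm/sq

852.2


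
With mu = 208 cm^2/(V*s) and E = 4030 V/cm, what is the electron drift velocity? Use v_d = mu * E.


Step 1: v_d = mu * E
Step 2: v_d = 208 * 4030 = 838240
Step 3: v_d = 8.38e+05 cm/s

8.38e+05


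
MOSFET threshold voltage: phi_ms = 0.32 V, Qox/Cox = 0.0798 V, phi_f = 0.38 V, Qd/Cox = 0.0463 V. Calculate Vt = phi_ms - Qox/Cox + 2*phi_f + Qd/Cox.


Step 1: Vt = phi_ms - Qox/Cox + 2*phi_f + Qd/Cox
Step 2: Vt = 0.32 - 0.0798 + 2*0.38 + 0.0463
Step 3: Vt = 0.32 - 0.0798 + 0.76 + 0.0463
Step 4: Vt = 1.0465 V

1.0465


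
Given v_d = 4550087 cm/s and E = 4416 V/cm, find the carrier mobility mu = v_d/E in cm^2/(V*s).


Step 1: mu = v_d / E
Step 2: mu = 4550087 / 4416
Step 3: mu = 1030.36 cm^2/(V*s)

1030.36


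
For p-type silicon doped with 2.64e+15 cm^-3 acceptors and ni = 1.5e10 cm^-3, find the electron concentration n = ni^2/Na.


Step 1: Majority hole concentration p ≈ Na = 2.64e+15 cm^-3
Step 2: n = ni^2 / Na = (1.5e10)^2 / 2.64e+15
Step 3: n = 8.52e+04 cm^-3

8.52e+04


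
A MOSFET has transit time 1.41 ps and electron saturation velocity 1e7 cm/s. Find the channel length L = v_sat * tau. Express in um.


Step 1: tau in seconds = 1.41 ps * 1e-12 = 1.4100e-12 s
Step 2: L = v_sat * tau = 1e7 * 1.4100e-12 = 1.4100e-05 cm
Step 3: L in um = 1.4100e-05 * 1e4 = 0.141 um

0.141


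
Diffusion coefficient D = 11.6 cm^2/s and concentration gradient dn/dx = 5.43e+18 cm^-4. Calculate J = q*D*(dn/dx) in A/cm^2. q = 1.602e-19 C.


Step 1: J = q * D * (dn/dx)
Step 2: J = 1.602e-19 * 11.6 * 5.43e+18
Step 3: J = 1.01e+01 A/cm^2

1.01e+01


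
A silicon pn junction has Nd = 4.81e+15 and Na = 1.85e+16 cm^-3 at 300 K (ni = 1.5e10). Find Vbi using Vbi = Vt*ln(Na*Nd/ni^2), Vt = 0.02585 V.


Step 1: Compute Na*Nd/ni^2 = 1.85e+16 * 4.81e+15 / (1.5e10)^2 = 3.9549e+11
Step 2: ln(3.9549e+11) = 26.7034
Step 3: Vbi = 0.02585 * 26.7034 = 0.69 V

0.69


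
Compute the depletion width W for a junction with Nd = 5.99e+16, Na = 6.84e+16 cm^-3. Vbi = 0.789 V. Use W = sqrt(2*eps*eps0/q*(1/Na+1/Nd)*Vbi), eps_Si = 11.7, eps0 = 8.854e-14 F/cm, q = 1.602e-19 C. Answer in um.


Step 1: 1/Na + 1/Nd = 1/6.84e+16 + 1/5.99e+16 = 3.13144e-17
Step 2: 2*eps*eps0/q = 2*11.7*8.854e-14/1.602e-19 = 1.293281e+07
Step 3: W^2 = 1.293281e+07 * 3.13144e-17 * 0.789 = 3.19532e-10
Step 4: W = sqrt(3.19532e-10) = 1.788e-05 cm = 0.1788 um

0.1788


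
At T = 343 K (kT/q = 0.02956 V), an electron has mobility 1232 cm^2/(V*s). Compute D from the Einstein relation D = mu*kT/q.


Step 1: D = mu * (kT/q)
Step 2: D = 1232 * 0.02956
Step 3: D = 36.42 cm^2/s

36.42


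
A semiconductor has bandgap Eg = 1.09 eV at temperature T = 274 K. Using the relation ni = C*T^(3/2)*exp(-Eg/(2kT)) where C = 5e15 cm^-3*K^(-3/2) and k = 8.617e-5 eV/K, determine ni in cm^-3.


Step 1: Compute kT = 8.617e-5 * 274 = 0.02361058 eV
Step 2: Exponent = -Eg/(2kT) = -1.09/(2*0.02361058) = -23.08287
Step 3: T^(3/2) = 274^1.5 = 4535.51
Step 4: ni = 5e15 * 4535.51 * exp(-23.08287) = 2.14e+09 cm^-3

2.14e+09


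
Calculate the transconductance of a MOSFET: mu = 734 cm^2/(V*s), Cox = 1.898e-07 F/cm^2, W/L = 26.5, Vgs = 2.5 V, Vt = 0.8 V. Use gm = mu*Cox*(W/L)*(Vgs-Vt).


Step 1: Vov = Vgs - Vt = 2.5 - 0.8 = 1.7 V
Step 2: gm = mu * Cox * (W/L) * Vov
Step 3: gm = 734 * 1.898e-07 * 26.5 * 1.7 = 6.28e-03 S

6.28e-03


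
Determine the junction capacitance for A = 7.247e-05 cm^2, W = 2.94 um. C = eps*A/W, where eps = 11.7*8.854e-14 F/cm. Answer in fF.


Step 1: eps_Si = 11.7 * 8.854e-14 = 1.035918e-12 F/cm
Step 2: W in cm = 2.94 * 1e-4 = 2.94e-04 cm
Step 3: C = 1.035918e-12 * 7.247e-05 / 2.94e-04 = 2.553503e-13 F
Step 4: C = 255.35 fF

255.35


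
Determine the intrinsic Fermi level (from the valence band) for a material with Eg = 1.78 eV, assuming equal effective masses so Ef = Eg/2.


Step 1: For an intrinsic semiconductor, the Fermi level sits at midgap.
Step 2: Ef = Eg / 2 = 1.78 / 2 = 0.89 eV

0.89


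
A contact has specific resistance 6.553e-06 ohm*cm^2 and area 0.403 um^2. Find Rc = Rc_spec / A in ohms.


Step 1: Convert area to cm^2: 0.403 um^2 = 4.0300e-09 cm^2
Step 2: Rc = Rc_spec / A = 6.553e-06 / 4.0300e-09
Step 3: Rc = 1.63e+03 ohms

1.63e+03


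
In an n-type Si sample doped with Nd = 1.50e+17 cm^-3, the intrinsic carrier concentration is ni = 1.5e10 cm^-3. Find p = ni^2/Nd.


Step 1: Since Nd >> ni, n ≈ Nd = 1.50e+17 cm^-3
Step 2: p = ni^2 / n = (1.5e10)^2 / 1.50e+17
Step 3: p = 2.25e20 / 1.50e+17 = 1.50e+03 cm^-3

1.50e+03


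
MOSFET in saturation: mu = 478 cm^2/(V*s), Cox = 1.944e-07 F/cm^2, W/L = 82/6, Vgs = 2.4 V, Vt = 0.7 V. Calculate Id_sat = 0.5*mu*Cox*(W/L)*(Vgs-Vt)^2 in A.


Step 1: Overdrive voltage Vov = Vgs - Vt = 2.4 - 0.7 = 1.7 V
Step 2: W/L = 82/6 = 13.6667
Step 3: Id = 0.5 * 478 * 1.944e-07 * 13.6667 * 1.7^2
Step 4: Id = 1.84e-03 A

1.84e-03


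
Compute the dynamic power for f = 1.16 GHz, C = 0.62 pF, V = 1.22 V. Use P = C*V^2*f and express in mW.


Step 1: V^2 = 1.22^2 = 1.4884 V^2
Step 2: P = C*V^2*f = 0.62e-12 F * 1.4884 * 1.16e9 Hz
Step 3: P = 1.07045728e-03 W
Step 4: P = 1.07 mW

1.07


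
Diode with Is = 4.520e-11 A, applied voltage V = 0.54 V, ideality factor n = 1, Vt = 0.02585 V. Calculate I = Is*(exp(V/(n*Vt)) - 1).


Step 1: V/(n*Vt) = 0.54/(1*0.02585) = 20.8897
Step 2: exp(20.8897) = 1.1811e+09
Step 3: I = 4.520e-11 * (1.1811e+09 - 1) = 5.34e-02 A

5.34e-02


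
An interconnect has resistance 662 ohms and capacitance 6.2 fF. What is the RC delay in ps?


Step 1: tau = R * C
Step 2: tau = 662 * 6.2 fF = 662 * 6.2e-15 F
Step 3: tau = 4.1044e-12 s = 4.1044 ps

4.1044


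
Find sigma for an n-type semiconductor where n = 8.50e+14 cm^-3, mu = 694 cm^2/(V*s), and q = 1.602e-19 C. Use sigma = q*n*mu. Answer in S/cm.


Step 1: sigma = q * n * mu
Step 2: sigma = 1.602e-19 * 8.50e+14 * 694
Step 3: sigma = 9.450e-02 S/cm

9.450e-02


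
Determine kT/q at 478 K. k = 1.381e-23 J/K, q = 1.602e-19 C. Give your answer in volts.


Step 1: kT = 1.381e-23 * 478 = 6.60118e-21 J
Step 2: Vt = kT/q = 6.60118e-21 / 1.602e-19
Step 3: Vt = 0.04121 V

0.04121


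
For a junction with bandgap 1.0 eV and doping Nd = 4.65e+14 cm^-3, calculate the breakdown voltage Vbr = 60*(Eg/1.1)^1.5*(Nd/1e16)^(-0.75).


Step 1: Eg/1.1 = 1.0/1.1 = 0.909091
Step 2: (Eg/1.1)^1.5 = 0.909091^1.5 = 0.866784
Step 3: (Nd/1e16)^(-0.75) = (0.0465)^(-0.75) = 9.986431
Step 4: Vbr = 60 * 0.866784 * 9.986431 = 519.4 V

519.4


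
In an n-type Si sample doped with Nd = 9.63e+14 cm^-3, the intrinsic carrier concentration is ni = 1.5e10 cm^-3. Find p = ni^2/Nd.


Step 1: Since Nd >> ni, n ≈ Nd = 9.63e+14 cm^-3
Step 2: p = ni^2 / n = (1.5e10)^2 / 9.63e+14
Step 3: p = 2.25e20 / 9.63e+14 = 2.34e+05 cm^-3

2.34e+05


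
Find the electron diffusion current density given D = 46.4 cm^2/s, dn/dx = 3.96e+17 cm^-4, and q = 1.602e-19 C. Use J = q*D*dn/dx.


Step 1: J = q * D * (dn/dx)
Step 2: J = 1.602e-19 * 46.4 * 3.96e+17
Step 3: J = 2.94e+00 A/cm^2

2.94e+00


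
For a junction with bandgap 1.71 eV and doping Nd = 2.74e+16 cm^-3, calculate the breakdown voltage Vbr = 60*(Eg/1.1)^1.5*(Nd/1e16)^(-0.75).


Step 1: Eg/1.1 = 1.71/1.1 = 1.554545
Step 2: (Eg/1.1)^1.5 = 1.554545^1.5 = 1.938228
Step 3: (Nd/1e16)^(-0.75) = (2.74)^(-0.75) = 0.469556
Step 4: Vbr = 60 * 1.938228 * 0.469556 = 54.6 V

54.6


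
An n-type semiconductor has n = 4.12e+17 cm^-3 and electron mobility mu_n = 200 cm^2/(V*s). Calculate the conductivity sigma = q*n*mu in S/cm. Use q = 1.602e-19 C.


Step 1: sigma = q * n * mu
Step 2: sigma = 1.602e-19 * 4.12e+17 * 200
Step 3: sigma = 1.320e+01 S/cm

1.320e+01


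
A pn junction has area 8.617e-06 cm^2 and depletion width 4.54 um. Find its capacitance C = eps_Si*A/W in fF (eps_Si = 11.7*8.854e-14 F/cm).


Step 1: eps_Si = 11.7 * 8.854e-14 = 1.035918e-12 F/cm
Step 2: W in cm = 4.54 * 1e-4 = 4.54e-04 cm
Step 3: C = 1.035918e-12 * 8.617e-06 / 4.54e-04 = 1.966191e-14 F
Step 4: C = 19.66 fF

19.66


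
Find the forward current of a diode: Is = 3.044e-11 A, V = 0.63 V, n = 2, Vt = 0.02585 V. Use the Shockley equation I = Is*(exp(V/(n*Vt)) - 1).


Step 1: V/(n*Vt) = 0.63/(2*0.02585) = 12.1857
Step 2: exp(12.1857) = 1.9597e+05
Step 3: I = 3.044e-11 * (1.9597e+05 - 1) = 5.97e-06 A

5.97e-06


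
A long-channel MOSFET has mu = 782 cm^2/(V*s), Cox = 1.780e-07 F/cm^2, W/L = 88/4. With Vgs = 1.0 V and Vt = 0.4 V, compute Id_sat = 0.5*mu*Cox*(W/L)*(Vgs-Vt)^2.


Step 1: Overdrive voltage Vov = Vgs - Vt = 1.0 - 0.4 = 0.6 V
Step 2: W/L = 88/4 = 22
Step 3: Id = 0.5 * 782 * 1.780e-07 * 22 * 0.6^2
Step 4: Id = 5.51e-04 A

5.51e-04


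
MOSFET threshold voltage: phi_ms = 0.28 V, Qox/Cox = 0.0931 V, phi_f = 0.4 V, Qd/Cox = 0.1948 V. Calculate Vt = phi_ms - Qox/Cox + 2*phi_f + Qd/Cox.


Step 1: Vt = phi_ms - Qox/Cox + 2*phi_f + Qd/Cox
Step 2: Vt = 0.28 - 0.0931 + 2*0.4 + 0.1948
Step 3: Vt = 0.28 - 0.0931 + 0.8 + 0.1948
Step 4: Vt = 1.1817 V

1.1817


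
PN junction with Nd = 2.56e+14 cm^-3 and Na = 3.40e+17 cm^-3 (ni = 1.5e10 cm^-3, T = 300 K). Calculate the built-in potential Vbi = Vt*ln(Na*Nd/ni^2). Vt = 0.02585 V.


Step 1: Compute Na*Nd/ni^2 = 3.40e+17 * 2.56e+14 / (1.5e10)^2 = 3.8684e+11
Step 2: ln(3.8684e+11) = 26.6813
Step 3: Vbi = 0.02585 * 26.6813 = 0.69 V

0.69


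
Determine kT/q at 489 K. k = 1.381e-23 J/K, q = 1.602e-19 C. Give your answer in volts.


Step 1: kT = 1.381e-23 * 489 = 6.75309e-21 J
Step 2: Vt = kT/q = 6.75309e-21 / 1.602e-19
Step 3: Vt = 0.04215 V

0.04215


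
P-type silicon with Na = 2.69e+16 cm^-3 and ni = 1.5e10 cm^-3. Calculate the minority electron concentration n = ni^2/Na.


Step 1: Majority hole concentration p ≈ Na = 2.69e+16 cm^-3
Step 2: n = ni^2 / Na = (1.5e10)^2 / 2.69e+16
Step 3: n = 8.36e+03 cm^-3

8.36e+03


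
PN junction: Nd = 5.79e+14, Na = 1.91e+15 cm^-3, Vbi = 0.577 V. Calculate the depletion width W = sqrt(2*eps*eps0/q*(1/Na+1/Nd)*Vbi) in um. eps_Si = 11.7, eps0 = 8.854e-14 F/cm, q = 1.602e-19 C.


Step 1: 1/Na + 1/Nd = 1/1.91e+15 + 1/5.79e+14 = 2.25068e-15
Step 2: 2*eps*eps0/q = 2*11.7*8.854e-14/1.602e-19 = 1.293281e+07
Step 3: W^2 = 1.293281e+07 * 2.25068e-15 * 0.577 = 1.67951e-08
Step 4: W = sqrt(1.67951e-08) = 1.296e-04 cm = 1.296 um

1.296


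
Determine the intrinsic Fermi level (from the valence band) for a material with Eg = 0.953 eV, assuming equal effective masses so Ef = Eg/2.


Step 1: For an intrinsic semiconductor, the Fermi level sits at midgap.
Step 2: Ef = Eg / 2 = 0.953 / 2 = 0.4765 eV

0.4765


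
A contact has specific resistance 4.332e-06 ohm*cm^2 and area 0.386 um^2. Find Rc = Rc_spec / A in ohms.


Step 1: Convert area to cm^2: 0.386 um^2 = 3.8600e-09 cm^2
Step 2: Rc = Rc_spec / A = 4.332e-06 / 3.8600e-09
Step 3: Rc = 1.12e+03 ohms

1.12e+03


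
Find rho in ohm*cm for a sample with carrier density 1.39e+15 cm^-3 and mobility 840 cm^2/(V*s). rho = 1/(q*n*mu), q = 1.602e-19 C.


Step 1: sigma = q * n * mu = 1.602e-19 * 1.39e+15 * 840 = 1.87050e-01 S/cm
Step 2: rho = 1 / sigma = 1 / 1.87050e-01 = 5.346 ohm*cm

5.346


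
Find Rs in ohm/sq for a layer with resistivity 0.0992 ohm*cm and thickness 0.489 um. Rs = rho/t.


Step 1: Convert thickness to cm: t = 0.489 um = 4.8900e-05 cm
Step 2: Rs = rho / t = 0.0992 / 4.8900e-05
Step 3: Rs = 2028.6 ohm/sq

2028.6


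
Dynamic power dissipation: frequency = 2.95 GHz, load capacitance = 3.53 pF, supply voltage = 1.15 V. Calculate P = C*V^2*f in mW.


Step 1: V^2 = 1.15^2 = 1.3225 V^2
Step 2: P = C*V^2*f = 3.53e-12 F * 1.3225 * 2.95e9 Hz
Step 3: P = 1.377185375e-02 W
Step 4: P = 13.772 mW

13.772


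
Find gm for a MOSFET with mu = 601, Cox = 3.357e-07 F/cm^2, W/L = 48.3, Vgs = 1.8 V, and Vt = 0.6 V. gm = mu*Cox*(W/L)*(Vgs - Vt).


Step 1: Vov = Vgs - Vt = 1.8 - 0.6 = 1.2 V
Step 2: gm = mu * Cox * (W/L) * Vov
Step 3: gm = 601 * 3.357e-07 * 48.3 * 1.2 = 1.17e-02 S

1.17e-02


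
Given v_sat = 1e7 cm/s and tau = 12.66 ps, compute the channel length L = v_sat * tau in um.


Step 1: tau in seconds = 12.66 ps * 1e-12 = 1.2660e-11 s
Step 2: L = v_sat * tau = 1e7 * 1.2660e-11 = 1.2660e-04 cm
Step 3: L in um = 1.2660e-04 * 1e4 = 1.266 um

1.266


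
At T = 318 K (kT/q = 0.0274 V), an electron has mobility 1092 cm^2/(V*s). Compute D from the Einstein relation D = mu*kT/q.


Step 1: D = mu * (kT/q)
Step 2: D = 1092 * 0.0274
Step 3: D = 29.92 cm^2/s

29.92


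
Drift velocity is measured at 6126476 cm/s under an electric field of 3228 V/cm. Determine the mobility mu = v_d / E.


Step 1: mu = v_d / E
Step 2: mu = 6126476 / 3228
Step 3: mu = 1897.92 cm^2/(V*s)

1897.92


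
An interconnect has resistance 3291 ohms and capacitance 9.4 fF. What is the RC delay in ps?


Step 1: tau = R * C
Step 2: tau = 3291 * 9.4 fF = 3291 * 9.4e-15 F
Step 3: tau = 3.09354e-11 s = 30.9354 ps

30.9354


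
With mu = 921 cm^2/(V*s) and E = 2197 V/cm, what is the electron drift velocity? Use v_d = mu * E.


Step 1: v_d = mu * E
Step 2: v_d = 921 * 2197 = 2023437
Step 3: v_d = 2.02e+06 cm/s

2.02e+06


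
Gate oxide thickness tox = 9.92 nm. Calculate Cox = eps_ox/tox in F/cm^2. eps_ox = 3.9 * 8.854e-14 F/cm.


Step 1: eps_ox = 3.9 * 8.854e-14 = 3.45306e-13 F/cm
Step 2: tox in cm = 9.92 nm * 1e-7 = 9.9200e-07 cm
Step 3: Cox = 3.45306e-13 / 9.9200e-07 = 3.48e-07 F/cm^2

3.48e-07


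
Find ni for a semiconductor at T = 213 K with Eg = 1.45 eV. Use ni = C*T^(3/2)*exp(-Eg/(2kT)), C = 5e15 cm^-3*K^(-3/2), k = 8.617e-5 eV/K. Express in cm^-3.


Step 1: Compute kT = 8.617e-5 * 213 = 0.01835421 eV
Step 2: Exponent = -Eg/(2kT) = -1.45/(2*0.01835421) = -39.50047
Step 3: T^(3/2) = 213^1.5 = 3108.63
Step 4: ni = 5e15 * 3108.63 * exp(-39.50047) = 1.09e+02 cm^-3

1.09e+02


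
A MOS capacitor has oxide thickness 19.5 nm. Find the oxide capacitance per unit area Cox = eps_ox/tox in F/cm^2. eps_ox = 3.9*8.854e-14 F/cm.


Step 1: eps_ox = 3.9 * 8.854e-14 = 3.45306e-13 F/cm
Step 2: tox in cm = 19.5 nm * 1e-7 = 1.9500e-06 cm
Step 3: Cox = 3.45306e-13 / 1.9500e-06 = 1.77e-07 F/cm^2

1.77e-07


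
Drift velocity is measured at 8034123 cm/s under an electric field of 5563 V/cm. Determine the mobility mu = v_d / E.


Step 1: mu = v_d / E
Step 2: mu = 8034123 / 5563
Step 3: mu = 1444.21 cm^2/(V*s)

1444.21


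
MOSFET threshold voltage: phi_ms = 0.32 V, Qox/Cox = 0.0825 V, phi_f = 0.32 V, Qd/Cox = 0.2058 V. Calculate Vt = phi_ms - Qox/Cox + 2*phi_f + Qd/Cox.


Step 1: Vt = phi_ms - Qox/Cox + 2*phi_f + Qd/Cox
Step 2: Vt = 0.32 - 0.0825 + 2*0.32 + 0.2058
Step 3: Vt = 0.32 - 0.0825 + 0.64 + 0.2058
Step 4: Vt = 1.0833 V

1.0833


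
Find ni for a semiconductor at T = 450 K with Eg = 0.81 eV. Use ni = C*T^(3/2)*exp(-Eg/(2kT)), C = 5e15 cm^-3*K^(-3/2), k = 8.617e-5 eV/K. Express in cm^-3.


Step 1: Compute kT = 8.617e-5 * 450 = 0.0387765 eV
Step 2: Exponent = -Eg/(2kT) = -0.81/(2*0.0387765) = -10.44447
Step 3: T^(3/2) = 450^1.5 = 9545.94
Step 4: ni = 5e15 * 9545.94 * exp(-10.44447) = 1.39e+15 cm^-3

1.39e+15


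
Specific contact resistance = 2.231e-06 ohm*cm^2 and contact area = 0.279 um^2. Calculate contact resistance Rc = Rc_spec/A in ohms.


Step 1: Convert area to cm^2: 0.279 um^2 = 2.7900e-09 cm^2
Step 2: Rc = Rc_spec / A = 2.231e-06 / 2.7900e-09
Step 3: Rc = 8.00e+02 ohms

8.00e+02


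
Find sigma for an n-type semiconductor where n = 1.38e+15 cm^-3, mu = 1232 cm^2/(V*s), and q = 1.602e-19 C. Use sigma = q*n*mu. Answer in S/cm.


Step 1: sigma = q * n * mu
Step 2: sigma = 1.602e-19 * 1.38e+15 * 1232
Step 3: sigma = 2.724e-01 S/cm

2.724e-01


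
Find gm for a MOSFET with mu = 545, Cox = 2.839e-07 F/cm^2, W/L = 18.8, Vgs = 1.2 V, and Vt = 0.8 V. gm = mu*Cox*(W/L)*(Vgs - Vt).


Step 1: Vov = Vgs - Vt = 1.2 - 0.8 = 0.4 V
Step 2: gm = mu * Cox * (W/L) * Vov
Step 3: gm = 545 * 2.839e-07 * 18.8 * 0.4 = 1.16e-03 S

1.16e-03


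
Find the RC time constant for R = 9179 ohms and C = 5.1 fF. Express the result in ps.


Step 1: tau = R * C
Step 2: tau = 9179 * 5.1 fF = 9179 * 5.1e-15 F
Step 3: tau = 4.68129e-11 s = 46.8129 ps

46.8129


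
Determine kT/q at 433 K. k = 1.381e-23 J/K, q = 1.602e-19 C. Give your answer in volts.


Step 1: kT = 1.381e-23 * 433 = 5.97973e-21 J
Step 2: Vt = kT/q = 5.97973e-21 / 1.602e-19
Step 3: Vt = 0.03733 V

0.03733


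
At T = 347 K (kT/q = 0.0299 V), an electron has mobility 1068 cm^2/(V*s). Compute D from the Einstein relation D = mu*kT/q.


Step 1: D = mu * (kT/q)
Step 2: D = 1068 * 0.0299
Step 3: D = 31.93 cm^2/s

31.93


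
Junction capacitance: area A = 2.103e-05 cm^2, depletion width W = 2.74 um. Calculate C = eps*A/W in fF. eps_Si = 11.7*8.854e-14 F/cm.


Step 1: eps_Si = 11.7 * 8.854e-14 = 1.035918e-12 F/cm
Step 2: W in cm = 2.74 * 1e-4 = 2.74e-04 cm
Step 3: C = 1.035918e-12 * 2.103e-05 / 2.74e-04 = 7.950860e-14 F
Step 4: C = 79.51 fF

79.51


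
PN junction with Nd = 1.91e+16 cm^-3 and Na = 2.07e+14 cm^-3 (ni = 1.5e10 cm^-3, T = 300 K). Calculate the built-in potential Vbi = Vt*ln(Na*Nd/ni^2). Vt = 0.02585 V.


Step 1: Compute Na*Nd/ni^2 = 2.07e+14 * 1.91e+16 / (1.5e10)^2 = 1.7572e+10
Step 2: ln(1.7572e+10) = 23.5896
Step 3: Vbi = 0.02585 * 23.5896 = 0.61 V

0.61


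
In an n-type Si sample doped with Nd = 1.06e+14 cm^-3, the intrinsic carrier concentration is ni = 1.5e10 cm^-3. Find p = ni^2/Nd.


Step 1: Since Nd >> ni, n ≈ Nd = 1.06e+14 cm^-3
Step 2: p = ni^2 / n = (1.5e10)^2 / 1.06e+14
Step 3: p = 2.25e20 / 1.06e+14 = 2.12e+06 cm^-3

2.12e+06


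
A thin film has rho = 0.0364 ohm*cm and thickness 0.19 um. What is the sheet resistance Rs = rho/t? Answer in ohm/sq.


Step 1: Convert thickness to cm: t = 0.19 um = 1.9000e-05 cm
Step 2: Rs = rho / t = 0.0364 / 1.9000e-05
Step 3: Rs = 1915.8 ohm/sq

1915.8


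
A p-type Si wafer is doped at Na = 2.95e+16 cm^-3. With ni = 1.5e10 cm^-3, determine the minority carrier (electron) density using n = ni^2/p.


Step 1: Majority hole concentration p ≈ Na = 2.95e+16 cm^-3
Step 2: n = ni^2 / Na = (1.5e10)^2 / 2.95e+16
Step 3: n = 7.63e+03 cm^-3

7.63e+03


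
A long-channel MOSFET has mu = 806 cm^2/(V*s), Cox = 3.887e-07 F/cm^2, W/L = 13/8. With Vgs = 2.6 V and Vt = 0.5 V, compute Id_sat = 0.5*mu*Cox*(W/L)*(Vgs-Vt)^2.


Step 1: Overdrive voltage Vov = Vgs - Vt = 2.6 - 0.5 = 2.1 V
Step 2: W/L = 13/8 = 1.625
Step 3: Id = 0.5 * 806 * 3.887e-07 * 1.625 * 2.1^2
Step 4: Id = 1.12e-03 A

1.12e-03


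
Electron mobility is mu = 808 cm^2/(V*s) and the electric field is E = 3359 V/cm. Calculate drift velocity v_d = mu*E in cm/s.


Step 1: v_d = mu * E
Step 2: v_d = 808 * 3359 = 2714072
Step 3: v_d = 2.71e+06 cm/s

2.71e+06


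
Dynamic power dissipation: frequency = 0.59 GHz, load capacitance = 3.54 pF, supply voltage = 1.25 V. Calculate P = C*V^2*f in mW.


Step 1: V^2 = 1.25^2 = 1.5625 V^2
Step 2: P = C*V^2*f = 3.54e-12 F * 1.5625 * 0.59e9 Hz
Step 3: P = 3.2634375e-03 W
Step 4: P = 3.263 mW

3.263


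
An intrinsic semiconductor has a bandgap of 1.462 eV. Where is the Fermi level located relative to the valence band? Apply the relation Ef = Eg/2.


Step 1: For an intrinsic semiconductor, the Fermi level sits at midgap.
Step 2: Ef = Eg / 2 = 1.462 / 2 = 0.731 eV

0.731


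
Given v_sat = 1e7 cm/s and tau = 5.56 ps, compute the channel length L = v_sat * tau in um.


Step 1: tau in seconds = 5.56 ps * 1e-12 = 5.5600e-12 s
Step 2: L = v_sat * tau = 1e7 * 5.5600e-12 = 5.5600e-05 cm
Step 3: L in um = 5.5600e-05 * 1e4 = 0.556 um

0.556


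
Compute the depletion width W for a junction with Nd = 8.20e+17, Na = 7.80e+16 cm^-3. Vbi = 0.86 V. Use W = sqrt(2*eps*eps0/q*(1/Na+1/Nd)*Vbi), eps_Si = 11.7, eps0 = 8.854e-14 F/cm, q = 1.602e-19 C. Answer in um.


Step 1: 1/Na + 1/Nd = 1/7.80e+16 + 1/8.20e+17 = 1.40400e-17
Step 2: 2*eps*eps0/q = 2*11.7*8.854e-14/1.602e-19 = 1.293281e+07
Step 3: W^2 = 1.293281e+07 * 1.40400e-17 * 0.86 = 1.56156e-10
Step 4: W = sqrt(1.56156e-10) = 1.250e-05 cm = 0.125 um

0.125


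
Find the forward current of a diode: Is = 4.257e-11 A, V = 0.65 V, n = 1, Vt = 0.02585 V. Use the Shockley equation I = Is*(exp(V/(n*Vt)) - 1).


Step 1: V/(n*Vt) = 0.65/(1*0.02585) = 25.1451
Step 2: exp(25.1451) = 8.3249e+10
Step 3: I = 4.257e-11 * (8.3249e+10 - 1) = 3.54e+00 A

3.54e+00


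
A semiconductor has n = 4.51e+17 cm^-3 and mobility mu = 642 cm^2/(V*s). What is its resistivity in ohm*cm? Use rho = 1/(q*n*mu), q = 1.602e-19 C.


Step 1: sigma = q * n * mu = 1.602e-19 * 4.51e+17 * 642 = 4.63846e+01 S/cm
Step 2: rho = 1 / sigma = 1 / 4.63846e+01 = 0.02156 ohm*cm

0.02156


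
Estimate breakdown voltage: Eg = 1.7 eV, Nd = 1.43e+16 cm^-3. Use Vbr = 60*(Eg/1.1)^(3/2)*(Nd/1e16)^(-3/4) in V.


Step 1: Eg/1.1 = 1.7/1.1 = 1.545455
Step 2: (Eg/1.1)^1.5 = 1.545455^1.5 = 1.921253
Step 3: (Nd/1e16)^(-0.75) = (1.43)^(-0.75) = 0.764712
Step 4: Vbr = 60 * 1.921253 * 0.764712 = 88.2 V

88.2


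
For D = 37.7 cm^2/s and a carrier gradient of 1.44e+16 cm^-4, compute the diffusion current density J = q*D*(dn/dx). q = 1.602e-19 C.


Step 1: J = q * D * (dn/dx)
Step 2: J = 1.602e-19 * 37.7 * 1.44e+16
Step 3: J = 8.70e-02 A/cm^2

8.70e-02


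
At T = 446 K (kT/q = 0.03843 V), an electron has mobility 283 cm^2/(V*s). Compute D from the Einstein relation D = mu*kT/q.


Step 1: D = mu * (kT/q)
Step 2: D = 283 * 0.03843
Step 3: D = 10.88 cm^2/s

10.88


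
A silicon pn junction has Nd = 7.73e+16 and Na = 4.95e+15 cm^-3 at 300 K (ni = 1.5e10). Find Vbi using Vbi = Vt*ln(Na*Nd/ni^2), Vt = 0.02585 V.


Step 1: Compute Na*Nd/ni^2 = 4.95e+15 * 7.73e+16 / (1.5e10)^2 = 1.7006e+12
Step 2: ln(1.7006e+12) = 28.1620
Step 3: Vbi = 0.02585 * 28.1620 = 0.728 V

0.728


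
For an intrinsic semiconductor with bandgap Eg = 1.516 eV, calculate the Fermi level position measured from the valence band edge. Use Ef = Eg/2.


Step 1: For an intrinsic semiconductor, the Fermi level sits at midgap.
Step 2: Ef = Eg / 2 = 1.516 / 2 = 0.758 eV

0.758


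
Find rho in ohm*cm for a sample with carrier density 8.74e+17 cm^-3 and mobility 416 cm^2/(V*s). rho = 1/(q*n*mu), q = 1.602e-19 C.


Step 1: sigma = q * n * mu = 1.602e-19 * 8.74e+17 * 416 = 5.82462e+01 S/cm
Step 2: rho = 1 / sigma = 1 / 5.82462e+01 = 0.01717 ohm*cm

0.01717


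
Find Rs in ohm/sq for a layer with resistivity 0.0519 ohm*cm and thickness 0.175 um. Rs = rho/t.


Step 1: Convert thickness to cm: t = 0.175 um = 1.7500e-05 cm
Step 2: Rs = rho / t = 0.0519 / 1.7500e-05
Step 3: Rs = 2965.7 ohm/sq

2965.7


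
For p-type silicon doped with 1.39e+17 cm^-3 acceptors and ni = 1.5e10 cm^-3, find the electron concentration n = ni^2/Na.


Step 1: Majority hole concentration p ≈ Na = 1.39e+17 cm^-3
Step 2: n = ni^2 / Na = (1.5e10)^2 / 1.39e+17
Step 3: n = 1.62e+03 cm^-3

1.62e+03


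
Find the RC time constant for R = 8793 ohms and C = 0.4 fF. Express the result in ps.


Step 1: tau = R * C
Step 2: tau = 8793 * 0.4 fF = 8793 * 4.0e-16 F
Step 3: tau = 3.5172e-12 s = 3.5172 ps

3.5172
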